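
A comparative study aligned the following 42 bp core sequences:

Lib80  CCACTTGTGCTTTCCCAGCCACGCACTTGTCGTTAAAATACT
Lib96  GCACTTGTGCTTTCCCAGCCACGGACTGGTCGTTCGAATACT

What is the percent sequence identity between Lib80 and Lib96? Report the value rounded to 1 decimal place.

Mismatches occur at site 1 (C/G), site 24 (C/G), site 28 (T/G), site 35 (A/C), site 36 (A/G).
37 of the 42 sites match, so the percent identity is 37/42 × 100 = 88.1%.

88.1%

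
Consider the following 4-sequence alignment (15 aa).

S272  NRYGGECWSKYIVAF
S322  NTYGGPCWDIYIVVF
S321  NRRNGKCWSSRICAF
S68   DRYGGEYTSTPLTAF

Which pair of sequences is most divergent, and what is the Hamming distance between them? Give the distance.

Pairwise Hamming distances:
  S272 vs S322: 5
  S272 vs S321: 6
  S272 vs S68: 7
  S322 vs S321: 9
  S322 vs S68: 11
  S321 vs S68: 10
The largest is 11, between S322 and S68.

11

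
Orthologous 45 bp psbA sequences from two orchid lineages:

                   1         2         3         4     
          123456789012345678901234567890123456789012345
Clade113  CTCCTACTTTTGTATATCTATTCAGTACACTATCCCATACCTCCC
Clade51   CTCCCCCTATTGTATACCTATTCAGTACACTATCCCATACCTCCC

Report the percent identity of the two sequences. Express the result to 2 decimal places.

91.11%

The sequences differ at positions 5 (T/C), 6 (A/C), 9 (T/A), 17 (T/C).
41 of the 45 sites match, so the percent identity is 41/45 × 100 = 91.11%.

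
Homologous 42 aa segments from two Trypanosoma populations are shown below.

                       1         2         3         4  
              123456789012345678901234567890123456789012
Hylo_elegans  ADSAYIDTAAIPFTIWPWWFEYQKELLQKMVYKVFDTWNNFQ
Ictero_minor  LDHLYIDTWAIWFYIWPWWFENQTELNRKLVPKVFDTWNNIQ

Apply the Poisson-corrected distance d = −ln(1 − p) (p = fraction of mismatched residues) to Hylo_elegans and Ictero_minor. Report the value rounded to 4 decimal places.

0.3704

Mismatches occur at site 1 (A↔L), site 3 (S↔H), site 4 (A↔L), site 9 (A↔W), site 12 (P↔W), site 14 (T↔Y), site 22 (Y↔N), site 24 (K↔T), site 27 (L↔N), site 28 (Q↔R), site 30 (M↔L), site 32 (Y↔P), site 41 (F↔I).
p = 13/42 = 0.309524.
d = −ln(1 − 0.309524) = −ln(0.690476) = 0.3704.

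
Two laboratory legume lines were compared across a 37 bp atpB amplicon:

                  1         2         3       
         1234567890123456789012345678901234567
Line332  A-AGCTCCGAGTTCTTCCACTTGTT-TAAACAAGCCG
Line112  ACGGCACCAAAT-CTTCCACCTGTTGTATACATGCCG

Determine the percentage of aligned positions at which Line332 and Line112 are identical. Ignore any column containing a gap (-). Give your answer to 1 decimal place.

Excluding the 3 gap columns leaves 34 comparable sites.
The sequences differ at positions 3 (A/G), 6 (T/A), 9 (G/A), 11 (G/A), 21 (T/C), 29 (A/T), 33 (A/T).
27 of the 34 comparable sites match, so the percent identity is 27/34 × 100 = 79.4%.

79.4%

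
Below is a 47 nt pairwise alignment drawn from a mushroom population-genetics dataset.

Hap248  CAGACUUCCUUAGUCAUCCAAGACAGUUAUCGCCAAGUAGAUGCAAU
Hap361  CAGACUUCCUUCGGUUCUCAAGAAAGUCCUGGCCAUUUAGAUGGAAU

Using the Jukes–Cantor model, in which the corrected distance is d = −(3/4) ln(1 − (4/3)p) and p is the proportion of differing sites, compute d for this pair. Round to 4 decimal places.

0.3451

Differing sites — 12:A/C; 14:U/G; 15:C/U; 16:A/U; 17:U/C; 18:C/U; 24:C/A; 28:U/C; 29:A/C; 31:C/G; 36:A/U; 37:G/U; 44:C/G.
p = 13/47 = 0.276596.
d = −0.75 · ln(1 − (4/3)·0.276596) = −0.75 · ln(0.631205) = −0.75 · (-0.460125) = 0.3451.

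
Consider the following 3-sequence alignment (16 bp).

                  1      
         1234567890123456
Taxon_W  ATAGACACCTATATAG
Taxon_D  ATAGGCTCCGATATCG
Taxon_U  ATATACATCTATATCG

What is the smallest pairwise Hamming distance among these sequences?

Pairwise Hamming distances:
  Taxon_W vs Taxon_D: 4
  Taxon_W vs Taxon_U: 3
  Taxon_D vs Taxon_U: 5
The smallest is 3, between Taxon_W and Taxon_U.

3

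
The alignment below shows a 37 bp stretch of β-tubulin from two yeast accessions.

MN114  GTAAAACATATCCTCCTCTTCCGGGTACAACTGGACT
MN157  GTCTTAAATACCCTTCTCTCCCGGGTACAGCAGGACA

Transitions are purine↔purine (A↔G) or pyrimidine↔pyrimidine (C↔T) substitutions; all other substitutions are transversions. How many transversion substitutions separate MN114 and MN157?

6

Differing sites — 3:A/C (Tv); 4:A/T (Tv); 5:A/T (Tv); 7:C/A (Tv); 11:T/C (Ti); 15:C/T (Ti); 20:T/C (Ti); 30:A/G (Ti); 32:T/A (Tv); 37:T/A (Tv).
Of the 10 differences, 4 transitions and 6 transversions, so the answer is 6.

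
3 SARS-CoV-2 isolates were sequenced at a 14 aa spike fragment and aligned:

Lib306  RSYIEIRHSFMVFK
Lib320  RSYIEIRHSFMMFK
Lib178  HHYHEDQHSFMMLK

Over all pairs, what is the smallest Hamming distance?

Pairwise Hamming distances:
  Lib306 vs Lib320: 1
  Lib306 vs Lib178: 7
  Lib320 vs Lib178: 6
The smallest is 1, between Lib306 and Lib320.

1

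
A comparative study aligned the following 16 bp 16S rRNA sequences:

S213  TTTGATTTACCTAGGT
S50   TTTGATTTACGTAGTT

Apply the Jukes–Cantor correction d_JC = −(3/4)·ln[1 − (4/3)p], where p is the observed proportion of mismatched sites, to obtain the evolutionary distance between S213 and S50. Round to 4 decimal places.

Mismatches occur at site 11 (C↔G), site 15 (G↔T).
p = 2/16 = 0.125000.
d = −0.75 · ln(1 − (4/3)·0.125000) = −0.75 · ln(0.833333) = −0.75 · (-0.182322) = 0.1367.

0.1367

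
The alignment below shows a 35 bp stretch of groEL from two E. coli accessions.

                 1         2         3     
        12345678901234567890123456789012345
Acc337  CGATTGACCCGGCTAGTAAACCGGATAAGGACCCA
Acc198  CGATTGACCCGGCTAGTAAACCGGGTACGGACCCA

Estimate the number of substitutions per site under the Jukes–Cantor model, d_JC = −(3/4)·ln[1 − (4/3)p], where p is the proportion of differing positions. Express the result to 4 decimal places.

Differing sites — 25:A/G; 28:A/C.
p = 2/35 = 0.057143.
d = −0.75 · ln(1 − (4/3)·0.057143) = −0.75 · ln(0.923809) = −0.75 · (-0.079250) = 0.0594.

0.0594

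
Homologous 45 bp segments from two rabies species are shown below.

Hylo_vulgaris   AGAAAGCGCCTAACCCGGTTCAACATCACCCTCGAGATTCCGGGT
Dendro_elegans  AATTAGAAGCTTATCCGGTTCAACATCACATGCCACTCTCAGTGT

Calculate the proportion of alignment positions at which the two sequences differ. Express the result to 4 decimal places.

Differing sites — 2:G/A; 3:A/T; 4:A/T; 7:C/A; 8:G/A; 9:C/G; 12:A/T; 14:C/T; 30:C/A; 31:C/T; 32:T/G; 34:G/C; 36:G/C; 37:A/T; 38:T/C; 41:C/A; 43:G/T.
There are 17 differences over 45 sites, so p = 17/45 = 0.3778.

0.3778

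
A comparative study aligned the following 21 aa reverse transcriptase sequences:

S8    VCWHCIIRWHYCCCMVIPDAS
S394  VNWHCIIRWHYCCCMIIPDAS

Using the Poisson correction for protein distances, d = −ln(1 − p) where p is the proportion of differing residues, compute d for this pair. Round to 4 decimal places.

Differing sites — 2:C/N; 16:V/I.
p = 2/21 = 0.095238.
d = −ln(1 − 0.095238) = −ln(0.904762) = 0.1001.

0.1001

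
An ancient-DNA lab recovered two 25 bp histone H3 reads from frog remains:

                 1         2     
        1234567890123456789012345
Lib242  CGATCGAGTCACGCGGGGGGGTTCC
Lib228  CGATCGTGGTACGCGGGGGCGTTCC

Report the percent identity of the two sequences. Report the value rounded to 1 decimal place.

84.0%

Mismatches occur at site 7 (A/T), site 9 (T/G), site 10 (C/T), site 20 (G/C).
21 of the 25 sites match, so the percent identity is 21/25 × 100 = 84.0%.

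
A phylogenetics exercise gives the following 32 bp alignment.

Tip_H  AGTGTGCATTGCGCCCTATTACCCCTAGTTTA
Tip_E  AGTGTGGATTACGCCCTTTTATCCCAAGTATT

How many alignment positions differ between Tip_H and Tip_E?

Differing sites — 7:C/G; 11:G/A; 18:A/T; 22:C/T; 26:T/A; 30:T/A; 32:A/T.
That gives 7 mismatches out of 32 aligned sites, so the Hamming distance is 7.

7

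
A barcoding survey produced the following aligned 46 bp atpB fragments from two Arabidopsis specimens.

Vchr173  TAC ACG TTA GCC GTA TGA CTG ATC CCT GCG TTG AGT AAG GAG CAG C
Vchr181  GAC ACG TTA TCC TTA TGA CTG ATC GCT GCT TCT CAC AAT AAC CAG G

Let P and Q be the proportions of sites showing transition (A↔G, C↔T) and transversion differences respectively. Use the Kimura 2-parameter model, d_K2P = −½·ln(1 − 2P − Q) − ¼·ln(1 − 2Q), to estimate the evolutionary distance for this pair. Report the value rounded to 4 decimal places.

The sequences differ at positions 1 (T/G, transversion), 10 (G/T, transversion), 13 (G/T, transversion), 25 (C/G, transversion), 30 (G/T, transversion), 32 (T/C, transition), 33 (G/T, transversion), 34 (A/C, transversion), 35 (G/A, transition), 36 (T/C, transition), 39 (G/T, transversion), 40 (G/A, transition), 42 (G/C, transversion), 46 (C/G, transversion).
Of the 14 differences, 4 transitions and 10 transversions over 46 sites: P = 4/46 = 0.086957, Q = 10/46 = 0.217391.
d = −0.5·ln(0.608695) − 0.25·ln(0.565218) = −0.5·(-0.496438) − 0.25·(-0.570544) = 0.3909.

0.3909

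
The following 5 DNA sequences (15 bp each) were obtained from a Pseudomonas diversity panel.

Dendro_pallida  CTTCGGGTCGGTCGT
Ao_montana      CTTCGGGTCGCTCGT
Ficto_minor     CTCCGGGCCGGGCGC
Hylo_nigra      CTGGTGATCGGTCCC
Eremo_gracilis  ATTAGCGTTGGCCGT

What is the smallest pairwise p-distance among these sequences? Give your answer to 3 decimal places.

0.067

Pairwise Hamming distances:
  Dendro_pallida vs Ao_montana: 1
  Dendro_pallida vs Ficto_minor: 4
  Dendro_pallida vs Hylo_nigra: 6
  Dendro_pallida vs Eremo_gracilis: 5
  Ao_montana vs Ficto_minor: 5
  Ao_montana vs Hylo_nigra: 7
  Ao_montana vs Eremo_gracilis: 6
  Ficto_minor vs Hylo_nigra: 7
  Ficto_minor vs Eremo_gracilis: 8
  Hylo_nigra vs Eremo_gracilis: 10
The smallest is 1 mismatch, between Dendro_pallida and Ao_montana; p = 1/15 = 0.067.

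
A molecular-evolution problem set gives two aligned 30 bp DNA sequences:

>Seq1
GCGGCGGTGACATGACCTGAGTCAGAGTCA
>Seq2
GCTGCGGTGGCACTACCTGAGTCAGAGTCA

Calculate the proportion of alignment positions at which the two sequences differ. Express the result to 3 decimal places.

0.133

Differing sites — 3:G/T; 10:A/G; 13:T/C; 14:G/T.
There are 4 differences over 30 sites, so p = 4/30 = 0.133.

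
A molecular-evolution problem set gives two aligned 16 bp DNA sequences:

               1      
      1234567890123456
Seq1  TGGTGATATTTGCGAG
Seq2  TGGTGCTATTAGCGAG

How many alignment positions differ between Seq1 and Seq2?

Differing sites — 6:A/C; 11:T/A.
That gives 2 mismatches out of 16 aligned sites, so the Hamming distance is 2.

2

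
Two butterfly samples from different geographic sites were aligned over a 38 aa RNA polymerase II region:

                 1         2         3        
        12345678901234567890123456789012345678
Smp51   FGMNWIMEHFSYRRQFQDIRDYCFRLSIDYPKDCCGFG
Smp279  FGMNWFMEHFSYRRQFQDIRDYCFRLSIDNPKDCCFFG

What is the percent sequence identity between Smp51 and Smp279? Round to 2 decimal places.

Differing sites — 6:I/F; 30:Y/N; 36:G/F.
35 of the 38 sites match, so the percent identity is 35/38 × 100 = 92.11%.

92.11%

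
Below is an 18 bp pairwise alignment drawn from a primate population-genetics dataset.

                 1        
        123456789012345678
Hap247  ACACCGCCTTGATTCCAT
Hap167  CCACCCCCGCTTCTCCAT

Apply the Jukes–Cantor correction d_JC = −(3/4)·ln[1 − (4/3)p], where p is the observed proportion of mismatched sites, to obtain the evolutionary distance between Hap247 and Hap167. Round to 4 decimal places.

0.5482

The sequences differ at positions 1 (A/C), 6 (G/C), 9 (T/G), 10 (T/C), 11 (G/T), 12 (A/T), 13 (T/C).
p = 7/18 = 0.388889.
d = −0.75 · ln(1 − (4/3)·0.388889) = −0.75 · ln(0.481481) = −0.75 · (-0.730889) = 0.5482.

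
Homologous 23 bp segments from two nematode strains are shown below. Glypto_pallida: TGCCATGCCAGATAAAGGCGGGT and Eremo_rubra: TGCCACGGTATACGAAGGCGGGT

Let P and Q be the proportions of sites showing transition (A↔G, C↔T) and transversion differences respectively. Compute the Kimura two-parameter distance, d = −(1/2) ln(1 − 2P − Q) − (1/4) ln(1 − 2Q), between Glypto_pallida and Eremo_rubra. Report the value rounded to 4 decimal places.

The sequences differ at positions 6 (T/C, transition), 8 (C/G, transversion), 9 (C/T, transition), 11 (G/T, transversion), 13 (T/C, transition), 14 (A/G, transition).
Of the 6 differences, 4 transitions and 2 transversions over 23 sites: P = 4/23 = 0.173913, Q = 2/23 = 0.086957.
d = −0.5·ln(0.565217) − 0.25·ln(0.826086) = −0.5·(-0.570546) − 0.25·(-0.191056) = 0.3330.

0.3330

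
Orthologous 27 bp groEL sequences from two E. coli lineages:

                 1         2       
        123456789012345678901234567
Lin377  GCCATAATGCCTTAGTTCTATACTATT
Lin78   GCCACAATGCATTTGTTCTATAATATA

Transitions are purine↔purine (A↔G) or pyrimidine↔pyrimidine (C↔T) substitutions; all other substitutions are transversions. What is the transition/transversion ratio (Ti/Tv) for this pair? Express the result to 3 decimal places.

Mismatches occur at site 5 (T→C, transition), site 11 (C→A, transversion), site 14 (A→T, transversion), site 23 (C→A, transversion), site 27 (T→A, transversion).
Of the 5 differences, 1 transition and 4 transversions, so Ti/Tv = 1/4 = 0.250.

0.250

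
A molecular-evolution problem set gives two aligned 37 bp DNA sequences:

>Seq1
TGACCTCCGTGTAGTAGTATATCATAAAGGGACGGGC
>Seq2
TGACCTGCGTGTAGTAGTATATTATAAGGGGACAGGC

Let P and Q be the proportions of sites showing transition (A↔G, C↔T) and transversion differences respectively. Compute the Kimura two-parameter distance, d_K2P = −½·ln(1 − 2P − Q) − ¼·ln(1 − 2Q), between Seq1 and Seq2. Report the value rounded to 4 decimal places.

0.1188

The sequences differ at positions 7 (C/G, transversion), 23 (C/T, transition), 28 (A/G, transition), 34 (G/A, transition).
Of the 4 differences, 3 transitions and 1 transversion over 37 sites: P = 3/37 = 0.081081, Q = 1/37 = 0.027027.
d = −0.5·ln(0.810811) − 0.25·ln(0.945946) = −0.5·(-0.209720) − 0.25·(-0.055570) = 0.1188.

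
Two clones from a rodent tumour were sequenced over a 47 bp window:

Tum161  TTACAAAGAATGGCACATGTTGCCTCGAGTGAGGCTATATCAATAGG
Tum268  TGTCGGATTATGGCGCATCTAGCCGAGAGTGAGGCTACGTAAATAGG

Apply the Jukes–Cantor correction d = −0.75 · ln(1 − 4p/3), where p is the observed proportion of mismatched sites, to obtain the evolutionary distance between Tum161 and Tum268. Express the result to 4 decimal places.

0.3796

Differing sites — 2:T/G; 3:A/T; 5:A/G; 6:A/G; 8:G/T; 9:A/T; 15:A/G; 19:G/C; 21:T/A; 25:T/G; 26:C/A; 38:T/C; 39:A/G; 41:C/A.
p = 14/47 = 0.297872.
d = −0.75 · ln(1 − (4/3)·0.297872) = −0.75 · ln(0.602837) = −0.75 · (-0.506108) = 0.3796.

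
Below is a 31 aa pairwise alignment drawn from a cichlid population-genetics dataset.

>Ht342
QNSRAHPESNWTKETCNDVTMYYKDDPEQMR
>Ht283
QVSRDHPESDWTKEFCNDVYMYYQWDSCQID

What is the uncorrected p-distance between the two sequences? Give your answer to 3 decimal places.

0.355

The sequences differ at positions 2 (N/V), 5 (A/D), 10 (N/D), 15 (T/F), 20 (T/Y), 24 (K/Q), 25 (D/W), 27 (P/S), 28 (E/C), 30 (M/I), 31 (R/D).
There are 11 differences over 31 sites, so p = 11/31 = 0.355.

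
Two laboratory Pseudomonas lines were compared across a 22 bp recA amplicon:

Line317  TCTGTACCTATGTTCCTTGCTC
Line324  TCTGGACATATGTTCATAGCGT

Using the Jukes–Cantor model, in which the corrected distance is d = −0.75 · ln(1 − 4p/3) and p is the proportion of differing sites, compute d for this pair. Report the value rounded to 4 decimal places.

0.3390

Mismatches occur at site 5 (T→G), site 8 (C→A), site 16 (C→A), site 18 (T→A), site 21 (T→G), site 22 (C→T).
p = 6/22 = 0.272727.
d = −0.75 · ln(1 − (4/3)·0.272727) = −0.75 · ln(0.636364) = −0.75 · (-0.451985) = 0.3390.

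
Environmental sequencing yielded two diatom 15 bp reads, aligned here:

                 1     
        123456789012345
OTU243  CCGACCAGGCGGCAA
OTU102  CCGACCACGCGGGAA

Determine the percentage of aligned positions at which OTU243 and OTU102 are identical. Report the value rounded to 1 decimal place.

The sequences differ at positions 8 (G/C), 13 (C/G).
13 of the 15 sites match, so the percent identity is 13/15 × 100 = 86.7%.

86.7%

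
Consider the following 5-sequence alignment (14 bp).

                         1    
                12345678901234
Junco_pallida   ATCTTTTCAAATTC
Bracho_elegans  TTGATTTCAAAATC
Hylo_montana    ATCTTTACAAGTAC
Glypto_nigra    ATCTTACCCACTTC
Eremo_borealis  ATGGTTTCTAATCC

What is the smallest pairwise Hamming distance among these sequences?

Pairwise Hamming distances:
  Junco_pallida vs Bracho_elegans: 4
  Junco_pallida vs Hylo_montana: 3
  Junco_pallida vs Glypto_nigra: 4
  Junco_pallida vs Eremo_borealis: 4
  Bracho_elegans vs Hylo_montana: 7
  Bracho_elegans vs Glypto_nigra: 8
  Bracho_elegans vs Eremo_borealis: 5
  Hylo_montana vs Glypto_nigra: 5
  Hylo_montana vs Eremo_borealis: 6
  Glypto_nigra vs Eremo_borealis: 7
The smallest is 3, between Junco_pallida and Hylo_montana.

3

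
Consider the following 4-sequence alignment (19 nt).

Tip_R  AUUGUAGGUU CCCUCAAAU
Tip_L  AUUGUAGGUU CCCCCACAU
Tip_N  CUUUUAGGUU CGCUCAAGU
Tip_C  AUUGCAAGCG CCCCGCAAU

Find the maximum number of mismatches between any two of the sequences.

Pairwise Hamming distances:
  Tip_R vs Tip_L: 2
  Tip_R vs Tip_N: 4
  Tip_R vs Tip_C: 7
  Tip_L vs Tip_N: 6
  Tip_L vs Tip_C: 7
  Tip_N vs Tip_C: 11
The largest is 11, between Tip_N and Tip_C.

11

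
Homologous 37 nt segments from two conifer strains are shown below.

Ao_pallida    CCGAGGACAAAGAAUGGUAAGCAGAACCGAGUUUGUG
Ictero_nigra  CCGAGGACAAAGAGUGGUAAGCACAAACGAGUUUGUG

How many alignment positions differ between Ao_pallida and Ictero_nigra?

3

The sequences differ at positions 14 (A/G), 24 (G/C), 27 (C/A).
That gives 3 mismatches out of 37 aligned sites, so the Hamming distance is 3.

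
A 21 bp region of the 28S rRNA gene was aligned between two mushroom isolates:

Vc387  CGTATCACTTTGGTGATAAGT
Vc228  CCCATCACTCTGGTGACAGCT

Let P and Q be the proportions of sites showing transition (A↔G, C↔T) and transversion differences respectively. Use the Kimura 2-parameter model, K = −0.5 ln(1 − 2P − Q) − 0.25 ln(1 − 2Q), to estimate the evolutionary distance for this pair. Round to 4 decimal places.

0.3761

Differing sites — 2:G/C (Tv); 3:T/C (Ti); 10:T/C (Ti); 17:T/C (Ti); 19:A/G (Ti); 20:G/C (Tv).
Of the 6 differences, 4 transitions and 2 transversions over 21 sites: P = 4/21 = 0.190476, Q = 2/21 = 0.095238.
d = −0.5·ln(0.523810) − 0.25·ln(0.809524) = −0.5·(-0.646626) − 0.25·(-0.211309) = 0.3761.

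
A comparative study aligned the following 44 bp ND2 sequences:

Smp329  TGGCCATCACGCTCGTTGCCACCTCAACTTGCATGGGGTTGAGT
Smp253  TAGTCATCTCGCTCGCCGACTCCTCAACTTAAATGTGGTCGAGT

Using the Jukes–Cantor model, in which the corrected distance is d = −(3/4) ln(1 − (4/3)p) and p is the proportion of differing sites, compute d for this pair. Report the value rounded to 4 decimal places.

Mismatches occur at site 2 (G/A), site 4 (C/T), site 9 (A/T), site 16 (T/C), site 17 (T/C), site 19 (C/A), site 21 (A/T), site 31 (G/A), site 32 (C/A), site 36 (G/T), site 40 (T/C).
p = 11/44 = 0.250000.
d = −0.75 · ln(1 − (4/3)·0.250000) = −0.75 · ln(0.666667) = −0.75 · (-0.405465) = 0.3041.

0.3041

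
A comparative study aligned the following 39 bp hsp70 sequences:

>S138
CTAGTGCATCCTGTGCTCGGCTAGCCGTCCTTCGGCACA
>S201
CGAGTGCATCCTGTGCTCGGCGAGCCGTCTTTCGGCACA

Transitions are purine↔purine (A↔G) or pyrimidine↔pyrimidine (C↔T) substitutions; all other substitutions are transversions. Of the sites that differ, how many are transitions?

Mismatches occur at site 2 (T→G, transversion), site 22 (T→G, transversion), site 30 (C→T, transition).
Of the 3 differences, 1 transition and 2 transversions, so the answer is 1.

1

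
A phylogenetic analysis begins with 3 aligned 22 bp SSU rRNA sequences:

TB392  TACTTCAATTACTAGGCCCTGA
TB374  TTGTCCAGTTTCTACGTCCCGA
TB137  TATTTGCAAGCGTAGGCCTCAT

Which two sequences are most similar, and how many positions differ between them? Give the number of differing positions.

8

Pairwise Hamming distances:
  TB392 vs TB374: 8
  TB392 vs TB137: 11
  TB374 vs TB137: 15
The smallest is 8, between TB392 and TB374.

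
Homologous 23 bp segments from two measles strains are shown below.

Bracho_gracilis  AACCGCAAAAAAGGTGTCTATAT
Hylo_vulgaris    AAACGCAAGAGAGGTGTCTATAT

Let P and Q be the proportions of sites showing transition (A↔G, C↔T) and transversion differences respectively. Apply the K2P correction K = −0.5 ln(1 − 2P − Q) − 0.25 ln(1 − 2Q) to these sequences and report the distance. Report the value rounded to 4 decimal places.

0.1453

The sequences differ at positions 3 (C/A, transversion), 9 (A/G, transition), 11 (A/G, transition).
Of the 3 differences, 2 transitions and 1 transversion over 23 sites: P = 2/23 = 0.086957, Q = 1/23 = 0.043478.
d = −0.5·ln(0.782608) − 0.25·ln(0.913044) = −0.5·(-0.245123) − 0.25·(-0.090971) = 0.1453.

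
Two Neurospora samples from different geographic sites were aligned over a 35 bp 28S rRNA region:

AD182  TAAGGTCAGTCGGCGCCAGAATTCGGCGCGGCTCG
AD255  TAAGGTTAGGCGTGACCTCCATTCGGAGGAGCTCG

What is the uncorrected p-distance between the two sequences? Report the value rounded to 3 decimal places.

Mismatches occur at site 7 (C/T), site 10 (T/G), site 13 (G/T), site 14 (C/G), site 15 (G/A), site 18 (A/T), site 19 (G/C), site 20 (A/C), site 27 (C/A), site 29 (C/G), site 30 (G/A).
There are 11 differences over 35 sites, so p = 11/35 = 0.314.

0.314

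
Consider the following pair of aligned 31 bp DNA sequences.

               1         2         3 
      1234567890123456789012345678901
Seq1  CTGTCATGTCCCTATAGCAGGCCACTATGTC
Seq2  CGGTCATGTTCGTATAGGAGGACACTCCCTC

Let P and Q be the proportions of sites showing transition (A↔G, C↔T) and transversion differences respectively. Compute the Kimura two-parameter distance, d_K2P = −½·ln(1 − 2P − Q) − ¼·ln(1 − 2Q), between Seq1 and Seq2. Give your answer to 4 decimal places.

0.3171

Mismatches occur at site 2 (T→G, transversion), site 10 (C→T, transition), site 12 (C→G, transversion), site 18 (C→G, transversion), site 22 (C→A, transversion), site 27 (A→C, transversion), site 28 (T→C, transition), site 29 (G→C, transversion).
Of the 8 differences, 2 transitions and 6 transversions over 31 sites: P = 2/31 = 0.064516, Q = 6/31 = 0.193548.
d = −0.5·ln(0.677420) − 0.25·ln(0.612904) = −0.5·(-0.389464) − 0.25·(-0.489547) = 0.3171.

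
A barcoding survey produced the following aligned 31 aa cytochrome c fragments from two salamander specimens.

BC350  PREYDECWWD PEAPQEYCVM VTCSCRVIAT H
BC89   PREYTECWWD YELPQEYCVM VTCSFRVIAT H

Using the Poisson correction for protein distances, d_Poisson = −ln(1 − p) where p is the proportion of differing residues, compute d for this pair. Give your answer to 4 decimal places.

Mismatches occur at site 5 (D/T), site 11 (P/Y), site 13 (A/L), site 25 (C/F).
p = 4/31 = 0.129032.
d = −ln(1 − 0.129032) = −ln(0.870968) = 0.1382.

0.1382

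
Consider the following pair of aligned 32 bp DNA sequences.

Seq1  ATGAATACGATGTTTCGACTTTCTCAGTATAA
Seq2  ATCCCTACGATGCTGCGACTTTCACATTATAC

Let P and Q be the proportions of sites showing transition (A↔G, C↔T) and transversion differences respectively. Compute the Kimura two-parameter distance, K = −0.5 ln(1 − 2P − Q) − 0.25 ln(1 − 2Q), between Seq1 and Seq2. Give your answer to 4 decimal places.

The sequences differ at positions 3 (G/C, transversion), 4 (A/C, transversion), 5 (A/C, transversion), 13 (T/C, transition), 15 (T/G, transversion), 24 (T/A, transversion), 27 (G/T, transversion), 32 (A/C, transversion).
Of the 8 differences, 1 transition and 7 transversions over 32 sites: P = 1/32 = 0.031250, Q = 7/32 = 0.218750.
d = −0.5·ln(0.718750) − 0.25·ln(0.562500) = −0.5·(-0.330242) − 0.25·(-0.575364) = 0.3090.

0.3090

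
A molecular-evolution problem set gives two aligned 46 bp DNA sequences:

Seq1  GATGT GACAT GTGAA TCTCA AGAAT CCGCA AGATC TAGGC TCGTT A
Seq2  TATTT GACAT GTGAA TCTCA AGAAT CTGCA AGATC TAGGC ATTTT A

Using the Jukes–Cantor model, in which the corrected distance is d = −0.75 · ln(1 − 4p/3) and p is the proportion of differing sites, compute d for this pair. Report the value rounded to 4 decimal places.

0.1433

The sequences differ at positions 1 (G/T), 4 (G/T), 27 (C/T), 41 (T/A), 42 (C/T), 43 (G/T).
p = 6/46 = 0.130435.
d = −0.75 · ln(1 − (4/3)·0.130435) = −0.75 · ln(0.826087) = −0.75 · (-0.191055) = 0.1433.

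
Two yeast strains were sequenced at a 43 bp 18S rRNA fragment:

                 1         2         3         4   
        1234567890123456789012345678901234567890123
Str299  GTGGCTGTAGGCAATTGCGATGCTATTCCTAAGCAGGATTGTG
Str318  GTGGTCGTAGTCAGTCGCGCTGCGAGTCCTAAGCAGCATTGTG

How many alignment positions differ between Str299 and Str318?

Differing sites — 5:C/T; 6:T/C; 11:G/T; 14:A/G; 16:T/C; 20:A/C; 24:T/G; 26:T/G; 37:G/C.
That gives 9 mismatches out of 43 aligned sites, so the Hamming distance is 9.

9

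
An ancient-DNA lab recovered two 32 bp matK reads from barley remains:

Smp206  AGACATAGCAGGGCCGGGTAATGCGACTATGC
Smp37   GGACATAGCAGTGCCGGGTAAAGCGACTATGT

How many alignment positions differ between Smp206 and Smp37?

4

The sequences differ at positions 1 (A/G), 12 (G/T), 22 (T/A), 32 (C/T).
That gives 4 mismatches out of 32 aligned sites, so the Hamming distance is 4.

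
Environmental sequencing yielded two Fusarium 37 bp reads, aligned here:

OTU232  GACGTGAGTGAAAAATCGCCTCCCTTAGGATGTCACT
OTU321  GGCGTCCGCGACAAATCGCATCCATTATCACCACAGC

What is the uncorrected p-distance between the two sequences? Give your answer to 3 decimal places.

The sequences differ at positions 2 (A/G), 6 (G/C), 7 (A/C), 9 (T/C), 12 (A/C), 20 (C/A), 24 (C/A), 28 (G/T), 29 (G/C), 31 (T/C), 32 (G/C), 33 (T/A), 36 (C/G), 37 (T/C).
There are 14 differences over 37 sites, so p = 14/37 = 0.378.

0.378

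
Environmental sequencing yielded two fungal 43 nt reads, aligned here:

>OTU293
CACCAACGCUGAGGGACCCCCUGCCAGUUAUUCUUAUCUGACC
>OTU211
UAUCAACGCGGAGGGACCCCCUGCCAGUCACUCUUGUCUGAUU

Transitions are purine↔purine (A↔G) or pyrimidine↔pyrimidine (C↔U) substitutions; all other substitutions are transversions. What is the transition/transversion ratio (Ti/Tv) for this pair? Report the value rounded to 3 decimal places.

7.000

Mismatches occur at site 1 (C↔U, transition), site 3 (C↔U, transition), site 10 (U↔G, transversion), site 29 (U↔C, transition), site 31 (U↔C, transition), site 36 (A↔G, transition), site 42 (C↔U, transition), site 43 (C↔U, transition).
Of the 8 differences, 7 transitions and 1 transversion, so Ti/Tv = 7/1 = 7.000.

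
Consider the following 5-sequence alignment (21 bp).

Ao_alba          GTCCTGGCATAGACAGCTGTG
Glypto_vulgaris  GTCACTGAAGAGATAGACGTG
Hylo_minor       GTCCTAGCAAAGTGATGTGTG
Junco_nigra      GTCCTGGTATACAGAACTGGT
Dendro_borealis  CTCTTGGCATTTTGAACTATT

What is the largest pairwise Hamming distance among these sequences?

Pairwise Hamming distances:
  Ao_alba vs Glypto_vulgaris: 8
  Ao_alba vs Hylo_minor: 6
  Ao_alba vs Junco_nigra: 6
  Ao_alba vs Dendro_borealis: 9
  Glypto_vulgaris vs Hylo_minor: 10
  Glypto_vulgaris vs Junco_nigra: 12
  Glypto_vulgaris vs Dendro_borealis: 15
  Hylo_minor vs Junco_nigra: 9
  Hylo_minor vs Dendro_borealis: 10
  Junco_nigra vs Dendro_borealis: 8
The largest is 15, between Glypto_vulgaris and Dendro_borealis.

15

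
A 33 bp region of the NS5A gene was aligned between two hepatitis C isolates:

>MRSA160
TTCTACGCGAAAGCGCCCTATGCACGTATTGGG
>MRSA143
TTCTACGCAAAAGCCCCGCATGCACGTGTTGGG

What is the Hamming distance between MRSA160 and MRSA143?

Differing sites — 9:G/A; 15:G/C; 18:C/G; 19:T/C; 28:A/G.
That gives 5 mismatches out of 33 aligned sites, so the Hamming distance is 5.

5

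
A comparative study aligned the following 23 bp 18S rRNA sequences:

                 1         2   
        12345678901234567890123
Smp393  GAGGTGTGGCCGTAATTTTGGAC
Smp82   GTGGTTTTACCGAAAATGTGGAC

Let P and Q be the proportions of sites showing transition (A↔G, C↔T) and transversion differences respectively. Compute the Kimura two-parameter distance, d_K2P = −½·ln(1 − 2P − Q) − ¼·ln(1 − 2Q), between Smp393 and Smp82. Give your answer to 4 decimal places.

0.3981

Mismatches occur at site 2 (A↔T, transversion), site 6 (G↔T, transversion), site 8 (G↔T, transversion), site 9 (G↔A, transition), site 13 (T↔A, transversion), site 16 (T↔A, transversion), site 18 (T↔G, transversion).
Of the 7 differences, 1 transition and 6 transversions over 23 sites: P = 1/23 = 0.043478, Q = 6/23 = 0.260870.
d = −0.5·ln(0.652174) − 0.25·ln(0.478260) = −0.5·(-0.427444) − 0.25·(-0.737601) = 0.3981.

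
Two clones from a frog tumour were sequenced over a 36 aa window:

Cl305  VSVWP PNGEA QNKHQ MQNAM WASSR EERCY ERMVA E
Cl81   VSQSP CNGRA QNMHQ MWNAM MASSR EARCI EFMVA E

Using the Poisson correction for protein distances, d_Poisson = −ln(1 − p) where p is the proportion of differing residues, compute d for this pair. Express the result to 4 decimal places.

Differing sites — 3:V/Q; 4:W/S; 6:P/C; 9:E/R; 13:K/M; 17:Q/W; 21:W/M; 27:E/A; 30:Y/I; 32:R/F.
p = 10/36 = 0.277778.
d = −ln(1 − 0.277778) = −ln(0.722222) = 0.3254.

0.3254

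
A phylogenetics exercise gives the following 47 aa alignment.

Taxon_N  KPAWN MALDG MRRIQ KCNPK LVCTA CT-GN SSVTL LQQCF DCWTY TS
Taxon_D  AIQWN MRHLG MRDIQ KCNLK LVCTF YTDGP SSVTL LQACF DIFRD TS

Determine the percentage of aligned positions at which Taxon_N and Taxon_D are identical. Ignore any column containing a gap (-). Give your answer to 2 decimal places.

65.22%

Excluding the 1 gap column leaves 46 comparable sites.
The sequences differ at positions 1 (K/A), 2 (P/I), 3 (A/Q), 7 (A/R), 8 (L/H), 9 (D/L), 13 (R/D), 19 (P/L), 25 (A/F), 26 (C/Y), 30 (N/P), 38 (Q/A), 42 (C/I), 43 (W/F), 44 (T/R), 45 (Y/D).
30 of the 46 comparable sites match, so the percent identity is 30/46 × 100 = 65.22%.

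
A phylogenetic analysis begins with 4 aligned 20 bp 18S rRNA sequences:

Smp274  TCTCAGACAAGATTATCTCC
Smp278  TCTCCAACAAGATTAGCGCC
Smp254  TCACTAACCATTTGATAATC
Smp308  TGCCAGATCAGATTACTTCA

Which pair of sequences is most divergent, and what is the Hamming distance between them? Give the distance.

13

Pairwise Hamming distances:
  Smp274 vs Smp278: 4
  Smp274 vs Smp254: 10
  Smp274 vs Smp308: 7
  Smp278 vs Smp254: 10
  Smp278 vs Smp308: 10
  Smp254 vs Smp308: 13
The largest is 13, between Smp254 and Smp308.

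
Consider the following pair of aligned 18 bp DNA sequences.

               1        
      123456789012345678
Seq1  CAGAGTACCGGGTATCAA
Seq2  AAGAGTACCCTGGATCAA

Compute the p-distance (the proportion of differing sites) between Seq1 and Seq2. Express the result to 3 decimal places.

0.222

Mismatches occur at site 1 (C→A), site 10 (G→C), site 11 (G→T), site 13 (T→G).
There are 4 differences over 18 sites, so p = 4/18 = 0.222.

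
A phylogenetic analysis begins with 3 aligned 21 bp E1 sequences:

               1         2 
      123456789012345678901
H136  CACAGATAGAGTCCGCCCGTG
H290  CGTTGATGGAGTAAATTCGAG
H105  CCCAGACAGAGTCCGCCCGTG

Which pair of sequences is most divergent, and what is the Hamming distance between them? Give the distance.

11

Pairwise Hamming distances:
  H136 vs H290: 10
  H136 vs H105: 2
  H290 vs H105: 11
The largest is 11, between H290 and H105.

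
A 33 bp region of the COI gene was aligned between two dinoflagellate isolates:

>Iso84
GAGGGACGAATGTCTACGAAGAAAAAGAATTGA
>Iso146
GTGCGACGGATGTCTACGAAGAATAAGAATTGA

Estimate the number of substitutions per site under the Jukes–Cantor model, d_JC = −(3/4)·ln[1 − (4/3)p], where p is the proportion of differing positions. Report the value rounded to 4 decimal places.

0.1322

The sequences differ at positions 2 (A/T), 4 (G/C), 9 (A/G), 24 (A/T).
p = 4/33 = 0.121212.
d = −0.75 · ln(1 − (4/3)·0.121212) = −0.75 · ln(0.838384) = −0.75 · (-0.176279) = 0.1322.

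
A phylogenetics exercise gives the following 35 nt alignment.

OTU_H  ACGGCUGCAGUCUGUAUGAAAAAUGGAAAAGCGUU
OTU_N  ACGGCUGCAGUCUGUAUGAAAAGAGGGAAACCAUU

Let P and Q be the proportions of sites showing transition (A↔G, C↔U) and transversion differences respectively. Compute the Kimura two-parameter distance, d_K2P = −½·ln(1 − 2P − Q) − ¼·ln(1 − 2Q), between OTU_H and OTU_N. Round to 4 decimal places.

Mismatches occur at site 23 (A↔G, transition), site 24 (U↔A, transversion), site 27 (A↔G, transition), site 31 (G↔C, transversion), site 33 (G↔A, transition).
Of the 5 differences, 3 transitions and 2 transversions over 35 sites: P = 3/35 = 0.085714, Q = 2/35 = 0.057143.
d = −0.5·ln(0.771429) − 0.25·ln(0.885714) = −0.5·(-0.259511) − 0.25·(-0.121361) = 0.1601.

0.1601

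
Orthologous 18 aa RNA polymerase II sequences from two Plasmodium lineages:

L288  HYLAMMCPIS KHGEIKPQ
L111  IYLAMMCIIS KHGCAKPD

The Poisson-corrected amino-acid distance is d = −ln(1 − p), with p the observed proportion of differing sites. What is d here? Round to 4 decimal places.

The sequences differ at positions 1 (H/I), 8 (P/I), 14 (E/C), 15 (I/A), 18 (Q/D).
p = 5/18 = 0.277778.
d = −ln(1 − 0.277778) = −ln(0.722222) = 0.3254.

0.3254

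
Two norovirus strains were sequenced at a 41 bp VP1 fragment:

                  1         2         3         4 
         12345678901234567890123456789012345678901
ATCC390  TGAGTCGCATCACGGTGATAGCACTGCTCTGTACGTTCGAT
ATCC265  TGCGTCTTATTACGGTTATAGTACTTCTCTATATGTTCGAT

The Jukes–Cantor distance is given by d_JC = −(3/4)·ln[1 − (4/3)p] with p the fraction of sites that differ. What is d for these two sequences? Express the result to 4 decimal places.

0.2597

The sequences differ at positions 3 (A/C), 7 (G/T), 8 (C/T), 11 (C/T), 17 (G/T), 22 (C/T), 26 (G/T), 31 (G/A), 34 (C/T).
p = 9/41 = 0.219512.
d = −0.75 · ln(1 − (4/3)·0.219512) = −0.75 · ln(0.707317) = −0.75 · (-0.346276) = 0.2597.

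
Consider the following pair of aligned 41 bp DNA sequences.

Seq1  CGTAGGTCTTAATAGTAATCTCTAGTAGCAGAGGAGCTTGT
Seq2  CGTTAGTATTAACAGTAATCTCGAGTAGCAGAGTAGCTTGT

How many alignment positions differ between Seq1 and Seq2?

6

Mismatches occur at site 4 (A/T), site 5 (G/A), site 8 (C/A), site 13 (T/C), site 23 (T/G), site 34 (G/T).
That gives 6 mismatches out of 41 aligned sites, so the Hamming distance is 6.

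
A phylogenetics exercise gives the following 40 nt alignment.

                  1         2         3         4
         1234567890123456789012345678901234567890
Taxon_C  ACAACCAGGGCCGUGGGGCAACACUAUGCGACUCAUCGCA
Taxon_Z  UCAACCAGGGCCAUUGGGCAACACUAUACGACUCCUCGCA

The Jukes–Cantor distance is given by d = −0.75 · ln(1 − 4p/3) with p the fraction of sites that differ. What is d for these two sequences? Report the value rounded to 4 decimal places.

The sequences differ at positions 1 (A/U), 13 (G/A), 15 (G/U), 28 (G/A), 35 (A/C).
p = 5/40 = 0.125000.
d = −0.75 · ln(1 − (4/3)·0.125000) = −0.75 · ln(0.833333) = −0.75 · (-0.182322) = 0.1367.

0.1367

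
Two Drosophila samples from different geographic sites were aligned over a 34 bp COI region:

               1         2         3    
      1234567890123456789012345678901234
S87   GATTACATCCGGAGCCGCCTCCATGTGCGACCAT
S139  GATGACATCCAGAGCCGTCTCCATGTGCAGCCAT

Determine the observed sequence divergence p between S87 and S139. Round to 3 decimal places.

Mismatches occur at site 4 (T→G), site 11 (G→A), site 18 (C→T), site 29 (G→A), site 30 (A→G).
There are 5 differences over 34 sites, so p = 5/34 = 0.147.

0.147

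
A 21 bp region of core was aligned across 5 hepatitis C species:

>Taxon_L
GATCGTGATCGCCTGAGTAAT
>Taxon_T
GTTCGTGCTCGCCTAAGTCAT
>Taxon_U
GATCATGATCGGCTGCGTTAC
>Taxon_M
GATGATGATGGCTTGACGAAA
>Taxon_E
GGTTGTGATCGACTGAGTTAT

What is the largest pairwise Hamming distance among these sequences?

Pairwise Hamming distances:
  Taxon_L vs Taxon_T: 4
  Taxon_L vs Taxon_U: 5
  Taxon_L vs Taxon_M: 7
  Taxon_L vs Taxon_E: 4
  Taxon_T vs Taxon_U: 8
  Taxon_T vs Taxon_M: 11
  Taxon_T vs Taxon_E: 6
  Taxon_U vs Taxon_M: 9
  Taxon_U vs Taxon_E: 6
  Taxon_M vs Taxon_E: 10
The largest is 11, between Taxon_T and Taxon_M.

11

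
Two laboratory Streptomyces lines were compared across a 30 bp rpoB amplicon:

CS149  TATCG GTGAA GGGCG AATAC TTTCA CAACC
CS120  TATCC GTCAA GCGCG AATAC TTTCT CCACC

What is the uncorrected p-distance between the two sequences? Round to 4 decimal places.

Differing sites — 5:G/C; 8:G/C; 12:G/C; 25:A/T; 27:A/C.
There are 5 differences over 30 sites, so p = 5/30 = 0.1667.

0.1667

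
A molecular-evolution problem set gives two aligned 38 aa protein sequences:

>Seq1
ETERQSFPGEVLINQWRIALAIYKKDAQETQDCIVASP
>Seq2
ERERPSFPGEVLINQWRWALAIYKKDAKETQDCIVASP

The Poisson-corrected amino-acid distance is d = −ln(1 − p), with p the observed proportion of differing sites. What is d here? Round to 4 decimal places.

Differing sites — 2:T/R; 5:Q/P; 18:I/W; 28:Q/K.
p = 4/38 = 0.105263.
d = −ln(1 − 0.105263) = −ln(0.894737) = 0.1112.

0.1112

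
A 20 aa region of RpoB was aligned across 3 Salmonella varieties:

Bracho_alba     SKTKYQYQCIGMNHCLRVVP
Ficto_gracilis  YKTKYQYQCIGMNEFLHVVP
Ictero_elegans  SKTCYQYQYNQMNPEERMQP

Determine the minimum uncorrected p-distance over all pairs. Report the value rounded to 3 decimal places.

0.200

Pairwise Hamming distances:
  Bracho_alba vs Ficto_gracilis: 4
  Bracho_alba vs Ictero_elegans: 9
  Ficto_gracilis vs Ictero_elegans: 11
The smallest is 4 mismatches, between Bracho_alba and Ficto_gracilis; p = 4/20 = 0.200.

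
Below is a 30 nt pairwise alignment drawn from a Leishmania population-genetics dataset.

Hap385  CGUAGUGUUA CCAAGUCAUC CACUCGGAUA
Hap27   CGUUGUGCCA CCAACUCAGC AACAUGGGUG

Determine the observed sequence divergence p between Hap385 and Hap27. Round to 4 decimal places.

0.3333

Mismatches occur at site 4 (A/U), site 8 (U/C), site 9 (U/C), site 15 (G/C), site 19 (U/G), site 21 (C/A), site 24 (U/A), site 25 (C/U), site 28 (A/G), site 30 (A/G).
There are 10 differences over 30 sites, so p = 10/30 = 0.3333.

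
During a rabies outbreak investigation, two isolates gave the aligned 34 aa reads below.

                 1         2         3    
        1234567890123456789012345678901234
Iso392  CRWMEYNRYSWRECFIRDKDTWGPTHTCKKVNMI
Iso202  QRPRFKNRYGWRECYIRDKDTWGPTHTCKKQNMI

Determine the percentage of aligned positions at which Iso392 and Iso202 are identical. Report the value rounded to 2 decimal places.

The sequences differ at positions 1 (C/Q), 3 (W/P), 4 (M/R), 5 (E/F), 6 (Y/K), 10 (S/G), 15 (F/Y), 31 (V/Q).
26 of the 34 sites match, so the percent identity is 26/34 × 100 = 76.47%.

76.47%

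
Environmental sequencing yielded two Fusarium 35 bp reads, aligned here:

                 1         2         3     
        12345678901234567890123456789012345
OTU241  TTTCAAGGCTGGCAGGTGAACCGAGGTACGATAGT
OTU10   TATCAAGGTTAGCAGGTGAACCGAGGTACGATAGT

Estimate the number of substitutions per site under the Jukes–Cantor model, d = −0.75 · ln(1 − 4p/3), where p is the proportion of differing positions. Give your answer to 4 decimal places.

0.0910

Differing sites — 2:T/A; 9:C/T; 11:G/A.
p = 3/35 = 0.085714.
d = −0.75 · ln(1 − (4/3)·0.085714) = −0.75 · ln(0.885715) = −0.75 · (-0.121360) = 0.0910.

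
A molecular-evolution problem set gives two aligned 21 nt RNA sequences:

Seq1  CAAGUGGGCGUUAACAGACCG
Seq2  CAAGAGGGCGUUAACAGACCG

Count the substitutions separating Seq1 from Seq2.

1

A single mismatch occurs at site 5 (U/A).
That gives 1 mismatch out of 21 aligned sites, so the Hamming distance is 1.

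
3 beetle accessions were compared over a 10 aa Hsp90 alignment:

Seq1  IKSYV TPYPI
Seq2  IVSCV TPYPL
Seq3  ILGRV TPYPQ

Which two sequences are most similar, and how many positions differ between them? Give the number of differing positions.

Pairwise Hamming distances:
  Seq1 vs Seq2: 3
  Seq1 vs Seq3: 4
  Seq2 vs Seq3: 4
The smallest is 3, between Seq1 and Seq2.

3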